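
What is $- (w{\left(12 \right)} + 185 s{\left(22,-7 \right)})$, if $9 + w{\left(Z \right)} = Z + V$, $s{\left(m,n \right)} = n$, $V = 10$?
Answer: $1282$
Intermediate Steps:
$w{\left(Z \right)} = 1 + Z$ ($w{\left(Z \right)} = -9 + \left(Z + 10\right) = -9 + \left(10 + Z\right) = 1 + Z$)
$- (w{\left(12 \right)} + 185 s{\left(22,-7 \right)}) = - (\left(1 + 12\right) + 185 \left(-7\right)) = - (13 - 1295) = \left(-1\right) \left(-1282\right) = 1282$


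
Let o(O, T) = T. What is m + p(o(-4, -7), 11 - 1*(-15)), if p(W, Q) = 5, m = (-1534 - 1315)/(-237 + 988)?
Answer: 906/751 ≈ 1.2064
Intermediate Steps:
m = -2849/751 ≈ -3.7936
m + p(o(-4, -7), 11 - 1*(-15)) = -2849/751 + 5 = 906/751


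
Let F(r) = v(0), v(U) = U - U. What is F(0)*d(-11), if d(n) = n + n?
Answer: 0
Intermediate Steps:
d(n) = 2*n
v(U) = 0
F(r) = 0
F(0)*d(-11) = 0*(2*(-11)) = 0*(-22) = 0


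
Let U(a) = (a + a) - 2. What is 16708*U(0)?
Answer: -33416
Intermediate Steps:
U(a) = -2 + 2*a (U(a) = 2*a - 2 = -2 + 2*a)
16708*U(0) = 16708*(-2 + 2*0) = 16708*(-2 + 0) = 16708*(-2) = -33416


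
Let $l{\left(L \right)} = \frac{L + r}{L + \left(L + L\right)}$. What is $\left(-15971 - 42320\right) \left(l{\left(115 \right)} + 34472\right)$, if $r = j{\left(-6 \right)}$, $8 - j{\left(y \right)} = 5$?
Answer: $- \frac{693252414778}{345} \approx -2.0094 \cdot 10^{9}$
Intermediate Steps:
$j{\left(y \right)} = 3$ ($j{\left(y \right)} = 8 - 5 = 3$)
$r = 3$
$l{\left(L \right)} = \frac{3 + L}{3 L}$ ($l{\left(L \right)} = \frac{L + 3}{L + \left(L + L\right)} = \frac{3 + L}{L + 2 L} = \frac{3 + L}{3 L}$)
$\left(-15971 - 42320\right) \left(l{\left(115 \right)} + 34472\right) = \left(-15971 - 42320\right) \left(\frac{3 + 115}{3 \cdot 115} + 34472\right) = - 58291 \left(\frac{1}{3} \cdot \frac{1}{115} \cdot 118 + 34472\right) = - 58291 \left(\frac{118}{345} + 34472\right) = \left(-58291\right) \frac{11892958}{345} = - \frac{693252414778}{345}$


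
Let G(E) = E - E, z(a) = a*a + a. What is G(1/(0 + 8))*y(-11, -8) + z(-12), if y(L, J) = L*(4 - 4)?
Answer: 132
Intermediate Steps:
z(a) = a + a² (z(a) = a² + a = a + a²)
G(E) = 0
y(L, J) = 0 (y(L, J) = L*0 = 0)
G(1/(0 + 8))*y(-11, -8) + z(-12) = 0*0 - 12*(1 - 12) = 0 - 12*(-11) = 0 + 132 = 132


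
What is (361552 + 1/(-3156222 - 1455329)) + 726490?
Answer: 5017561173141/4611551 ≈ 1.0880e+6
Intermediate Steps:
(361552 + 1/(-3156222 - 1455329)) + 726490 = (361552 + 1/(-4611551)) + 726490 = (361552 - 1/4611551) + 726490 = 1667315487151/4611551 + 726490 = 5017561173141/4611551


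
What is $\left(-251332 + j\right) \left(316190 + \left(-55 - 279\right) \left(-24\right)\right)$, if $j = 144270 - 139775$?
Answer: $-80026036422$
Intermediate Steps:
$j = 4495$ ($j = 144270 - 139775 = 4495$)
$\left(-251332 + j\right) \left(316190 + \left(-55 - 279\right) \left(-24\right)\right) = \left(-251332 + 4495\right) \left(316190 + \left(-55 - 279\right) \left(-24\right)\right) = - 246837 \left(316190 - -8016\right) = - 246837 \left(316190 + 8016\right) = \left(-246837\right) 324206 = -80026036422$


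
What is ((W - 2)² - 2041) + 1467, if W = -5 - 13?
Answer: -174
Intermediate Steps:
W = -18
((W - 2)² - 2041) + 1467 = ((-18 - 2)² - 2041) + 1467 = ((-20)² - 2041) + 1467 = (400 - 2041) + 1467 = -1641 + 1467 = -174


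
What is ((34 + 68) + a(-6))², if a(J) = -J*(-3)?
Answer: 7056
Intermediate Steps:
a(J) = 3*J
((34 + 68) + a(-6))² = ((34 + 68) + 3*(-6))² = (102 - 18)² = 84² = 7056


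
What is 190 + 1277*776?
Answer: 991142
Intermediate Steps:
190 + 1277*776 = 190 + 990952 = 991142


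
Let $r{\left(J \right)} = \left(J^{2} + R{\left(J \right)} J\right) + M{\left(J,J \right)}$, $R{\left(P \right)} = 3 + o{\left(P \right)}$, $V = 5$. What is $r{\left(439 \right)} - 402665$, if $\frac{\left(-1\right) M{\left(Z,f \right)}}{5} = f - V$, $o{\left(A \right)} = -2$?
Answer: $-211675$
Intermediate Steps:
$M{\left(Z,f \right)} = 25 - 5 f$ ($M{\left(Z,f \right)} = - 5 \left(f - 5\right) = - 5 \left(-5 + f\right) = 25 - 5 f$)
$R{\left(P \right)} = 1$ ($R{\left(P \right)} = 3 - 2 = 1$)
$r{\left(J \right)} = 25 + J^{2} - 4 J$ ($r{\left(J \right)} = \left(J^{2} + 1 J\right) - \left(-25 + 5 J\right) = \left(J^{2} + J\right) - \left(-25 + 5 J\right) = \left(J + J^{2}\right) - \left(-25 + 5 J\right) = 25 + J^{2} - 4 J$)
$r{\left(439 \right)} - 402665 = \left(25 + 439^{2} - 1756\right) - 402665 = \left(25 + 192721 - 1756\right) - 402665 = 190990 - 402665 = -211675$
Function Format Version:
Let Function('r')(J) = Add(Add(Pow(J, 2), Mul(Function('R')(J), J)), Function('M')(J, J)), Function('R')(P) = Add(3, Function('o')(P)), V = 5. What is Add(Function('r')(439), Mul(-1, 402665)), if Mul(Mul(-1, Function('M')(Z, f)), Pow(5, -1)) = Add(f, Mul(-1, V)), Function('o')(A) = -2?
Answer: -211675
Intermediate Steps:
Function('M')(Z, f) = Add(25, Mul(-5, f)) (Function('M')(Z, f) = Mul(-5, Add(f, Mul(-1, 5))) = Mul(-5, Add(f, -5)) = Mul(-5, Add(-5, f)) = Add(25, Mul(-5, f)))
Function('R')(P) = 1 (Function('R')(P) = Add(3, -2) = 1)
Function('r')(J) = Add(25, Pow(J, 2), Mul(-4, J)) (Function('r')(J) = Add(Add(Pow(J, 2), Mul(1, J)), Add(25, Mul(-5, J))) = Add(Add(Pow(J, 2), J), Add(25, Mul(-5, J))) = Add(Add(J, Pow(J, 2)), Add(25, Mul(-5, J))) = Add(25, Pow(J, 2), Mul(-4, J)))
Add(Function('r')(439), Mul(-1, 402665)) = Add(Add(25, Pow(439, 2), Mul(-4, 439)), Mul(-1, 402665)) = Add(Add(25, 192721, -1756), -402665) = Add(190990, -402665) = -211675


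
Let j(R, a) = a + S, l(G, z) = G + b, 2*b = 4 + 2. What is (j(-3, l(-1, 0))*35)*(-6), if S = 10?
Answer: -2520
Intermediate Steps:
b = 3 (b = (4 + 2)/2 = (½)*6 = 3)
l(G, z) = 3 + G (l(G, z) = G + 3 = 3 + G)
j(R, a) = 10 + a (j(R, a) = a + 10 = 10 + a)
(j(-3, l(-1, 0))*35)*(-6) = ((10 + (3 - 1))*35)*(-6) = ((10 + 2)*35)*(-6) = (12*35)*(-6) = 420*(-6) = -2520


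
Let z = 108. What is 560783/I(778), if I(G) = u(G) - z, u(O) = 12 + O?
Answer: 560783/682 ≈ 822.26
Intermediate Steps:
I(G) = -96 + G (I(G) = (12 + G) - 1*108 = (12 + G) - 108 = -96 + G)
560783/I(778) = 560783/(-96 + 778) = 560783/682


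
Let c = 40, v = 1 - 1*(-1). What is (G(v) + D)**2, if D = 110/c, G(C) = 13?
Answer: 3969/16 ≈ 248.06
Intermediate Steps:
v = 2 (v = 1 + 1 = 2)
D = 11/4 (D = 110/40 = 110*(1/40) = 11/4 ≈ 2.7500)
(G(v) + D)**2 = (13 + 11/4)**2 = (63/4)**2 = 3969/16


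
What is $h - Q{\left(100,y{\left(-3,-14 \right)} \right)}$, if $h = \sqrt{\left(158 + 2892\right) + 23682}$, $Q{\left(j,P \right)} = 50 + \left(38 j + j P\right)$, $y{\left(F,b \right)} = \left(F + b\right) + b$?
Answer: $-750 + 2 \sqrt{6683} \approx -586.5$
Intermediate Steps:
$y{\left(F,b \right)} = F + 2 b$
$Q{\left(j,P \right)} = 50 + 38 j + P j$ ($Q{\left(j,P \right)} = 50 + \left(38 j + P j\right) = 50 + 38 j + P j$)
$h = 2 \sqrt{6683}$ ($h = \sqrt{3050 + 23682} = \sqrt{26732} = 2 \sqrt{6683} \approx 163.5$)
$h - Q{\left(100,y{\left(-3,-14 \right)} \right)} = 2 \sqrt{6683} - \left(50 + 38 \cdot 100 + \left(-3 + 2 \left(-14\right)\right) 100\right) = 2 \sqrt{6683} - \left(50 + 3800 + \left(-3 - 28\right) 100\right) = 2 \sqrt{6683} - \left(50 + 3800 - 3100\right) = 2 \sqrt{6683} - 750 = -750 + 2 \sqrt{6683}$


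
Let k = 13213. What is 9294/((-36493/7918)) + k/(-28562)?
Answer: -2102356677313/1042313066 ≈ -2017.0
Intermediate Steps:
9294/((-36493/7918)) + k/(-28562) = 9294/((-36493/7918)) + 13213/(-28562) = 9294/((-36493*1/7918)) + 13213*(-1/28562) = 9294/(-36493/7918) - 13213/28562 = 9294*(-7918/36493) - 13213/28562 = -73589892/36493 - 13213/28562 = -2102356677313/1042313066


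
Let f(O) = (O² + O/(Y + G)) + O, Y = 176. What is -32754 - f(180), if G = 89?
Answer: -3462738/53 ≈ -65335.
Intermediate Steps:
f(O) = O² + 266*O/265 (f(O) = (O² + O/(176 + 89)) + O = (O² + O/265) + O = O² + 266*O/265)
-32754 - f(180) = -32754 - 180*(266 + 265*180)/265 = -32754 - 180*(266 + 47700)/265 = -32754 - 180*47966/265 = -32754 - 1*1726776/53 = -32754 - 1726776/53 = -3462738/53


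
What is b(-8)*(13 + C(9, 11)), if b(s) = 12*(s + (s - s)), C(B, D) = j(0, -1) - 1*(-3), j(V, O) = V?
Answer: -1536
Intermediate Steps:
C(B, D) = 3 (C(B, D) = 0 - 1*(-3) = 0 + 3 = 3)
b(s) = 12*s (b(s) = 12*(s + 0) = 12*s)
b(-8)*(13 + C(9, 11)) = (12*(-8))*(13 + 3) = -96*16 = -1536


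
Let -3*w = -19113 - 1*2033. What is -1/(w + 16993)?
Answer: -3/72125 ≈ -4.1594e-5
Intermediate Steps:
w = 21146/3 (w = -(-19113 - 1*2033)/3 = -(-19113 - 2033)/3 = -⅓*(-21146) = 21146/3 ≈ 7048.7)
-1/(w + 16993) = -1/(21146/3 + 16993) = -1/72125/3 = -1*3/72125 = -3/72125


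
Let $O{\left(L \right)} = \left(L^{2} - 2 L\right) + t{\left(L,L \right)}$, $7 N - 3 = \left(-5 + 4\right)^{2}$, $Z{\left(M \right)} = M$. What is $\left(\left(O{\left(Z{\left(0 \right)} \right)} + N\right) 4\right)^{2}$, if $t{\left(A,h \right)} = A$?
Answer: $\frac{256}{49} \approx 5.2245$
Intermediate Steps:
$N = \frac{4}{7}$ ($N = \frac{3}{7} + \frac{\left(-5 + 4\right)^{2}}{7} = \frac{3}{7} + \frac{\left(-1\right)^{2}}{7} = \frac{3}{7} + \frac{1}{7} \cdot 1 = \frac{3}{7} + \frac{1}{7} = \frac{4}{7} \approx 0.57143$)
$O{\left(L \right)} = L^{2} - L$ ($O{\left(L \right)} = \left(L^{2} - 2 L\right) + L = L^{2} - L$)
$\left(\left(O{\left(Z{\left(0 \right)} \right)} + N\right) 4\right)^{2} = \left(\left(0 \left(-1 + 0\right) + \frac{4}{7}\right) 4\right)^{2} = \left(\left(0 \left(-1\right) + \frac{4}{7}\right) 4\right)^{2} = \left(\left(0 + \frac{4}{7}\right) 4\right)^{2} = \left(\frac{4}{7} \cdot 4\right)^{2} = \left(\frac{16}{7}\right)^{2} = \frac{256}{49}$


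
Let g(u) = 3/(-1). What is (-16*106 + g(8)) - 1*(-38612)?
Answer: 36913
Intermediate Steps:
g(u) = -3 (g(u) = 3*(-1) = -3)
(-16*106 + g(8)) - 1*(-38612) = (-16*106 - 3) - 1*(-38612) = (-1696 - 3) + 38612 = -1699 + 38612 = 36913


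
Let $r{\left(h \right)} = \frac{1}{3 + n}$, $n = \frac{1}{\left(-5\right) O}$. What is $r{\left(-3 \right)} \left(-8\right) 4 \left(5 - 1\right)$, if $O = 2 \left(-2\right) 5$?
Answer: $- \frac{12800}{301} \approx -42.525$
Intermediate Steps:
$O = -20$ ($O = \left(-4\right) 5 = -20$)
$n = \frac{1}{100}$ ($n = \frac{1}{\left(-5\right) \left(-20\right)} = \frac{1}{100} \approx 0.01$)
$r{\left(h \right)} = \frac{100}{301}$ ($r{\left(h \right)} = \frac{1}{3 + \frac{1}{100}} = \frac{1}{\frac{301}{100}} = \frac{100}{301}$)
$r{\left(-3 \right)} \left(-8\right) 4 \left(5 - 1\right) = \frac{100}{301} \left(-8\right) 4 \left(5 - 1\right) = - \frac{800 \cdot 4 \cdot 4}{301} = \left(- \frac{800}{301}\right) 16 = - \frac{12800}{301}$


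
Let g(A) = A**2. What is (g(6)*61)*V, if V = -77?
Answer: -169092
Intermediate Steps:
(g(6)*61)*V = (6**2*61)*(-77) = (36*61)*(-77) = 2196*(-77) = -169092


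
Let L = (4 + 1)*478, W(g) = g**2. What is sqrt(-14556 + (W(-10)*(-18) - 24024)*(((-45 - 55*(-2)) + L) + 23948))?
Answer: 2*I*sqrt(170461407) ≈ 26112.0*I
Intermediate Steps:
L = 2390 (L = 5*478 = 2390)
sqrt(-14556 + (W(-10)*(-18) - 24024)*(((-45 - 55*(-2)) + L) + 23948)) = sqrt(-14556 + ((-10)**2*(-18) - 24024)*(((-45 - 55*(-2)) + 2390) + 23948)) = sqrt(-14556 + (100*(-18) - 24024)*(((-45 + 110) + 2390) + 23948)) = sqrt(-14556 + (-1800 - 24024)*((65 + 2390) + 23948)) = sqrt(-14556 - 25824*(2455 + 23948)) = sqrt(-14556 - 25824*26403) = sqrt(-14556 - 681831072) = sqrt(-681845628) = 2*I*sqrt(170461407)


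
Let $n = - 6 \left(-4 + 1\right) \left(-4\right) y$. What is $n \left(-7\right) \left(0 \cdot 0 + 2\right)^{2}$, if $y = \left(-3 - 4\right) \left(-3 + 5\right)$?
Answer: $-28224$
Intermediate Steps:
$y = -14$ ($y = \left(-7\right) 2 = -14$)
$n = 1008$ ($n = - 6 \left(-4 + 1\right) \left(-4\right) \left(-14\right) = - 6 \left(-3\right) \left(-4\right) \left(-14\right) = - 6 \cdot 12 \left(-14\right) = \left(-6\right) \left(-168\right) = 1008$)
$n \left(-7\right) \left(0 \cdot 0 + 2\right)^{2} = 1008 \left(-7\right) \left(0 \cdot 0 + 2\right)^{2} = - 7056 \left(0 + 2\right)^{2} = - 7056 \cdot 2^{2} = \left(-7056\right) 4 = -28224$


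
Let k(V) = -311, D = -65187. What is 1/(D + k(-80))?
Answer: -1/65498 ≈ -1.5268e-5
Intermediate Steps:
1/(D + k(-80)) = 1/(-65187 - 311) = 1/(-65498) = -1/65498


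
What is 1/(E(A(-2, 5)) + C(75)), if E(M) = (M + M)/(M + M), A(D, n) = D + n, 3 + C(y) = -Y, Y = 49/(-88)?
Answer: -88/127 ≈ -0.69291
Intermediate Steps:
Y = -49/88 (Y = 49*(-1/88) = -49/88 ≈ -0.55682)
C(y) = -215/88 (C(y) = -3 - 1*(-49/88) = -3 + 49/88 = -215/88)
E(M) = 1 (E(M) = (2*M)/((2*M)) = (2*M)*(1/(2*M)) = 1)
1/(E(A(-2, 5)) + C(75)) = 1/(1 - 215/88) = 1/(-127/88) = -88/127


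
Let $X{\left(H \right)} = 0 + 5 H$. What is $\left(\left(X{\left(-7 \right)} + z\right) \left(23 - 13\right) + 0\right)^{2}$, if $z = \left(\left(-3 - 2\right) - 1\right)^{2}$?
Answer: $100$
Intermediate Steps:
$z = 36$ ($z = \left(-5 - 1\right)^{2} = \left(-6\right)^{2} = 36$)
$X{\left(H \right)} = 5 H$
$\left(\left(X{\left(-7 \right)} + z\right) \left(23 - 13\right) + 0\right)^{2} = \left(\left(5 \left(-7\right) + 36\right) \left(23 - 13\right) + 0\right)^{2} = \left(\left(-35 + 36\right) 10 + 0\right)^{2} = \left(1 \cdot 10 + 0\right)^{2} = \left(10 + 0\right)^{2} = 10^{2} = 100$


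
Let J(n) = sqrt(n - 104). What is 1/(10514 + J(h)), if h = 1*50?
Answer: 5257/55272125 - 3*I*sqrt(6)/110544250 ≈ 9.5111e-5 - 6.6475e-8*I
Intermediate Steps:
h = 50
J(n) = sqrt(-104 + n)
1/(10514 + J(h)) = 1/(10514 + sqrt(-104 + 50)) = 1/(10514 + sqrt(-54)) = 1/(10514 + 3*I*sqrt(6))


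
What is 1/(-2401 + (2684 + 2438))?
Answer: 1/2721 ≈ 0.00036751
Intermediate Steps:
1/(-2401 + (2684 + 2438)) = 1/(-2401 + 5122) = 1/2721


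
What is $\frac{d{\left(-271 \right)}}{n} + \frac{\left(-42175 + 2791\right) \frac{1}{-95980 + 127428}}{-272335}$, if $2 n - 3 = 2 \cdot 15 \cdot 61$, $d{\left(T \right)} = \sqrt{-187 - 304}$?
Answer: $\frac{4923}{1070548885} + \frac{2 i \sqrt{491}}{1833} \approx 4.5986 \cdot 10^{-6} + 0.024177 i$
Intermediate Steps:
$d{\left(T \right)} = i \sqrt{491}$ ($d{\left(T \right)} = \sqrt{-491} = i \sqrt{491}$)
$n = \frac{1833}{2}$ ($n = \frac{3}{2} + \frac{2 \cdot 15 \cdot 61}{2} = \frac{3}{2} + \frac{30 \cdot 61}{2} = \frac{3}{2} + \frac{1}{2} \cdot 1830 = \frac{3}{2} + 915 = \frac{1833}{2} \approx 916.5$)
$\frac{d{\left(-271 \right)}}{n} + \frac{\left(-42175 + 2791\right) \frac{1}{-95980 + 127428}}{-272335} = \frac{i \sqrt{491}}{\frac{1833}{2}} + \frac{\left(-42175 + 2791\right) \frac{1}{-95980 + 127428}}{-272335} = i \sqrt{491} \cdot \frac{2}{1833} + - \frac{39384}{31448} \left(- \frac{1}{272335}\right) = \frac{2 i \sqrt{491}}{1833} + \left(-39384\right) \frac{1}{31448} \left(- \frac{1}{272335}\right) = \frac{2 i \sqrt{491}}{1833} - - \frac{4923}{1070548885} = \frac{2 i \sqrt{491}}{1833} + \frac{4923}{1070548885} = \frac{4923}{1070548885} + \frac{2 i \sqrt{491}}{1833}$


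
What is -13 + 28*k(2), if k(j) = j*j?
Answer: 99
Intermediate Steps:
k(j) = j²
-13 + 28*k(2) = -13 + 28*2² = -13 + 28*4 = -13 + 112 = 99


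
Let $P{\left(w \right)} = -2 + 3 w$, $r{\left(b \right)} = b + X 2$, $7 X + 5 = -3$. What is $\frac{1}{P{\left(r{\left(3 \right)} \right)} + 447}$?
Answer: $\frac{7}{3130} \approx 0.0022364$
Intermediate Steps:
$X = - \frac{8}{7}$ ($X = - \frac{5}{7} + \frac{1}{7} \left(-3\right) = - \frac{5}{7} - \frac{3}{7} = - \frac{8}{7} \approx -1.1429$)
$r{\left(b \right)} = - \frac{16}{7} + b$ ($r{\left(b \right)} = b - \frac{16}{7} = - \frac{16}{7} + b$)
$\frac{1}{P{\left(r{\left(3 \right)} \right)} + 447} = \frac{1}{\left(-2 + 3 \left(- \frac{16}{7} + 3\right)\right) + 447} = \frac{1}{\left(-2 + 3 \cdot \frac{5}{7}\right) + 447} = \frac{1}{\left(-2 + \frac{15}{7}\right) + 447} = \frac{1}{\frac{1}{7} + 447} = \frac{1}{\frac{3130}{7}} = \frac{7}{3130}$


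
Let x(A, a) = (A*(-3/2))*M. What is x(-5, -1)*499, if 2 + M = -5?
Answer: -52395/2 ≈ -26198.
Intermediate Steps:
M = -7 (M = -2 - 5 = -7)
x(A, a) = 21*A/2 (x(A, a) = (A*(-3/2))*(-7) = -3*A/2*(-7) = 21*A/2)
x(-5, -1)*499 = ((21/2)*(-5))*499 = -105/2*499 = -52395/2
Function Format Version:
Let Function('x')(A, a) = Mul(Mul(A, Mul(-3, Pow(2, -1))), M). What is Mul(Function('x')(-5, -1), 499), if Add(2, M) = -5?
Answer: Rational(-52395, 2) ≈ -26198.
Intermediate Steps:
M = -7 (M = Add(-2, -5) = -7)
Function('x')(A, a) = Mul(Rational(21, 2), A) (Function('x')(A, a) = Mul(Mul(A, Mul(-3, Pow(2, -1))), -7) = Mul(Mul(A, Mul(-3, Rational(1, 2))), -7) = Mul(Mul(A, Rational(-3, 2)), -7) = Mul(Mul(Rational(-3, 2), A), -7) = Mul(Rational(21, 2), A))
Mul(Function('x')(-5, -1), 499) = Mul(Mul(Rational(21, 2), -5), 499) = Mul(Rational(-105, 2), 499) = Rational(-52395, 2)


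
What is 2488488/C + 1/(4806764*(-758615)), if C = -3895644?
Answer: -756185822019020277/1183783389926814820 ≈ -0.63879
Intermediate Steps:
2488488/C + 1/(4806764*(-758615)) = 2488488/(-3895644) + 1/(4806764*(-758615)) = 2488488*(-1/3895644) + (1/4806764)*(-1/758615) = -207374/324637 - 1/3646483271860 = -756185822019020277/1183783389926814820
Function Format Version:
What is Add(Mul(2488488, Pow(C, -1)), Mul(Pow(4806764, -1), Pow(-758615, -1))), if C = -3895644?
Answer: Rational(-756185822019020277, 1183783389926814820) ≈ -0.63879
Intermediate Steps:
Add(Mul(2488488, Pow(C, -1)), Mul(Pow(4806764, -1), Pow(-758615, -1))) = Add(Mul(2488488, Pow(-3895644, -1)), Mul(Pow(4806764, -1), Pow(-758615, -1))) = Add(Mul(2488488, Rational(-1, 3895644)), Mul(Rational(1, 4806764), Rational(-1, 758615))) = Add(Rational(-207374, 324637), Rational(-1, 3646483271860)) = Rational(-756185822019020277, 1183783389926814820)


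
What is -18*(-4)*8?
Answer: 576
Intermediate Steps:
-18*(-4)*8 = 72*8 = 576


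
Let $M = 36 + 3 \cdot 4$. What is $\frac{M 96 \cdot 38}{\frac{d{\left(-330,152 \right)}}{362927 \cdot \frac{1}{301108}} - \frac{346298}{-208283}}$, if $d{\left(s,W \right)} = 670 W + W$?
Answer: $\frac{735354348789248}{355367948166763} \approx 2.0693$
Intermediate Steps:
$M = 48$ ($M = 36 + 12 = 48$)
$d{\left(s,W \right)} = 671 W$
$\frac{M 96 \cdot 38}{\frac{d{\left(-330,152 \right)}}{362927 \cdot \frac{1}{301108}} - \frac{346298}{-208283}} = \frac{48 \cdot 96 \cdot 38}{\frac{671 \cdot 152}{362927 \cdot \frac{1}{301108}} - \frac{346298}{-208283}} = \frac{4608 \cdot 38}{\frac{101992}{362927 \cdot \frac{1}{301108}} - - \frac{346298}{208283}} = \frac{175104}{\frac{101992}{\frac{362927}{301108}} + \frac{346298}{208283}} = \frac{175104}{101992 \cdot \frac{301108}{362927} + \frac{346298}{208283}} = \frac{175104}{\frac{30710607136}{362927} + \frac{346298}{208283}} = \frac{175104}{\frac{6396623067001734}{75591524341}} = 175104 \cdot \frac{75591524341}{6396623067001734} = \frac{735354348789248}{355367948166763}$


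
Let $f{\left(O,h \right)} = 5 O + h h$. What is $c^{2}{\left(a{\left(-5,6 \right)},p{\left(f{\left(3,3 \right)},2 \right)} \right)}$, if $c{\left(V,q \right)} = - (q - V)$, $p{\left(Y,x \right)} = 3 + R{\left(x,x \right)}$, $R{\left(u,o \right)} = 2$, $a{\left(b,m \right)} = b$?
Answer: $100$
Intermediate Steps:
$f{\left(O,h \right)} = h^{2} + 5 O$ ($f{\left(O,h \right)} = 5 O + h^{2} = h^{2} + 5 O$)
$p{\left(Y,x \right)} = 5$ ($p{\left(Y,x \right)} = 3 + 2 = 5$)
$c{\left(V,q \right)} = V - q$
$c^{2}{\left(a{\left(-5,6 \right)},p{\left(f{\left(3,3 \right)},2 \right)} \right)} = \left(-5 - 5\right)^{2} = \left(-10\right)^{2} = 100$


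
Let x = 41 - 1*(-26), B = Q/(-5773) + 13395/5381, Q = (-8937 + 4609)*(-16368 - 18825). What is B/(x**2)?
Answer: -819531321489/139448598857 ≈ -5.8769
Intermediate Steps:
Q = 152315304 (Q = -4328*(-35193) = 152315304)
B = -819531321489/31064513 (B = 152315304/(-5773) + 13395/5381 = 152315304*(-1/5773) + 13395*(1/5381) = -152315304/5773 + 13395/5381 = -819531321489/31064513 ≈ -26382.)
x = 67 (x = 41 + 26 = 67)
B/(x**2) = -819531321489/(31064513*(67**2)) = -819531321489/31064513/4489 = -819531321489/31064513*1/4489 = -819531321489/139448598857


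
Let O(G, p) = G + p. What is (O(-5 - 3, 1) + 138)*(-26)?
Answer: -3406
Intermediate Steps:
(O(-5 - 3, 1) + 138)*(-26) = (((-5 - 3) + 1) + 138)*(-26) = ((-8 + 1) + 138)*(-26) = (-7 + 138)*(-26) = 131*(-26) = -3406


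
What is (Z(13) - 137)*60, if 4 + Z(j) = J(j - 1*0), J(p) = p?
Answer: -7680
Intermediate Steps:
Z(j) = -4 + j (Z(j) = -4 + (j - 1*0) = -4 + (j + 0) = -4 + j)
(Z(13) - 137)*60 = ((-4 + 13) - 137)*60 = (9 - 137)*60 = -128*60 = -7680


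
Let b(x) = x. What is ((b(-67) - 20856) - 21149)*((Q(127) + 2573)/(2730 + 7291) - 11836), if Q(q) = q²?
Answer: 4989312337488/10021 ≈ 4.9789e+8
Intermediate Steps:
((b(-67) - 20856) - 21149)*((Q(127) + 2573)/(2730 + 7291) - 11836) = ((-67 - 20856) - 21149)*((127² + 2573)/(2730 + 7291) - 11836) = (-20923 - 21149)*((16129 + 2573)/10021 - 11836) = -42072*(18702*(1/10021) - 11836) = -42072*(18702/10021 - 11836) = -42072*(-118589854/10021) = 4989312337488/10021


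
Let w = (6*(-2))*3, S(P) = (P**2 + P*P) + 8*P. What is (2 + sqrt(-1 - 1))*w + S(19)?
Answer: 802 - 36*I*sqrt(2) ≈ 802.0 - 50.912*I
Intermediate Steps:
S(P) = 2*P**2 + 8*P (S(P) = (P**2 + P**2) + 8*P = 2*P**2 + 8*P)
w = -36 (w = -12*3 = -36)
(2 + sqrt(-1 - 1))*w + S(19) = (2 + sqrt(-1 - 1))*(-36) + 2*19*(4 + 19) = (2 + sqrt(-2))*(-36) + 2*19*23 = (2 + I*sqrt(2))*(-36) + 874 = (-72 - 36*I*sqrt(2)) + 874 = 802 - 36*I*sqrt(2)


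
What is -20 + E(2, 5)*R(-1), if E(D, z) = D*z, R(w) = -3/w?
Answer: 10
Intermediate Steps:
-20 + E(2, 5)*R(-1) = -20 + (2*5)*(-3/(-1)) = -20 + 10*(-3*(-1)) = -20 + 10*3 = -20 + 30 = 10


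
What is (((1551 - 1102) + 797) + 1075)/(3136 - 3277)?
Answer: -2321/141 ≈ -16.461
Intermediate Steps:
(((1551 - 1102) + 797) + 1075)/(3136 - 3277) = ((449 + 797) + 1075)/(-141) = (1246 + 1075)*(-1/141) = 2321*(-1/141) = -2321/141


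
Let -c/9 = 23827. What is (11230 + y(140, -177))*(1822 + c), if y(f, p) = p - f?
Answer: -2320332973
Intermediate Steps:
c = -214443 (c = -9*23827 = -214443)
(11230 + y(140, -177))*(1822 + c) = (11230 + (-177 - 1*140))*(1822 - 214443) = (11230 + (-177 - 140))*(-212621) = (11230 - 317)*(-212621) = 10913*(-212621) = -2320332973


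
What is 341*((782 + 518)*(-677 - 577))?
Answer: -555898200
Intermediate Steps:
341*((782 + 518)*(-677 - 577)) = 341*(1300*(-1254)) = 341*(-1630200) = -555898200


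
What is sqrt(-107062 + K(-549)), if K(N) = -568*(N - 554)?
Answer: sqrt(519442) ≈ 720.72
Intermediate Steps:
K(N) = 314672 - 568*N (K(N) = -568*(-554 + N) = 314672 - 568*N)
sqrt(-107062 + K(-549)) = sqrt(-107062 + (314672 - 568*(-549))) = sqrt(-107062 + (314672 + 311832)) = sqrt(-107062 + 626504) = sqrt(519442)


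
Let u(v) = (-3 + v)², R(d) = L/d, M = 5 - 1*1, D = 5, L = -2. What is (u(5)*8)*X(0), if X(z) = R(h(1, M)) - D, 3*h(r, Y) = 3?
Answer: -224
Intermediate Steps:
M = 4 (M = 5 - 1 = 4)
h(r, Y) = 1 (h(r, Y) = (⅓)*3 = 1)
R(d) = -2/d
X(z) = -7 (X(z) = -2/1 - 1*5 = -2*1 - 5 = -2 - 5 = -7)
(u(5)*8)*X(0) = ((-3 + 5)²*8)*(-7) = (2²*8)*(-7) = (4*8)*(-7) = 32*(-7) = -224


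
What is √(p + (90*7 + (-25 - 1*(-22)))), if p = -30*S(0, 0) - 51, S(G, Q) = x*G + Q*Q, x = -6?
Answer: 24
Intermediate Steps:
S(G, Q) = Q² - 6*G (S(G, Q) = -6*G + Q*Q = -6*G + Q² = Q² - 6*G)
p = -51 (p = -30*(0² - 6*0) - 51 = -30*(0 + 0) - 51 = -30*0 - 51 = 0 - 51 = -51)
√(p + (90*7 + (-25 - 1*(-22)))) = √(-51 + (90*7 + (-25 - 1*(-22)))) = √(-51 + (630 + (-25 + 22))) = √(-51 + (630 - 3)) = √(-51 + 627) = √576 = 24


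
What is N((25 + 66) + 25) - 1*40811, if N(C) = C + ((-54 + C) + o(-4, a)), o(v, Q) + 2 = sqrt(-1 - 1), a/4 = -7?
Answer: -40635 + I*sqrt(2) ≈ -40635.0 + 1.4142*I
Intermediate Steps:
a = -28 (a = 4*(-7) = -28)
o(v, Q) = -2 + I*sqrt(2) (o(v, Q) = -2 + sqrt(-1 - 1) = -2 + sqrt(-2) = -2 + I*sqrt(2))
N(C) = -56 + 2*C + I*sqrt(2) (N(C) = C + ((-54 + C) + (-2 + I*sqrt(2))) = C + (-56 + C + I*sqrt(2)) = -56 + 2*C + I*sqrt(2))
N((25 + 66) + 25) - 1*40811 = (-56 + 2*((25 + 66) + 25) + I*sqrt(2)) - 1*40811 = (-56 + 2*(91 + 25) + I*sqrt(2)) - 40811 = (-56 + 2*116 + I*sqrt(2)) - 40811 = (-56 + 232 + I*sqrt(2)) - 40811 = (176 + I*sqrt(2)) - 40811 = -40635 + I*sqrt(2)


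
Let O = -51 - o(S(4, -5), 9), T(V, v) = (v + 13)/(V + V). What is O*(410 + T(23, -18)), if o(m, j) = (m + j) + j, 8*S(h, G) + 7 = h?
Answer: -10351395/368 ≈ -28129.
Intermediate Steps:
S(h, G) = -7/8 + h/8
o(m, j) = m + 2*j (o(m, j) = (j + m) + j = m + 2*j)
T(V, v) = (13 + v)/(2*V) (T(V, v) = (13 + v)/((2*V)) = (13 + v)*(1/(2*V)) = (13 + v)/(2*V))
O = -549/8 (O = -51 - ((-7/8 + (⅛)*4) + 2*9) = -51 - ((-7/8 + ½) + 18) = -51 - (-3/8 + 18) = -51 - 1*141/8 = -51 - 141/8 = -549/8 ≈ -68.625)
O*(410 + T(23, -18)) = -549*(410 + (½)*(13 - 18)/23)/8 = -549*(410 + (½)*(1/23)*(-5))/8 = -549*(410 - 5/46)/8 = -549/8*18855/46 = -10351395/368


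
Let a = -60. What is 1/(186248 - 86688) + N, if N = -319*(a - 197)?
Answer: 8162227481/99560 ≈ 81983.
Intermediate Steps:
N = 81983 (N = -319*(-60 - 197) = -319*(-257) = 81983)
1/(186248 - 86688) + N = 1/(186248 - 86688) + 81983 = 1/99560 + 81983 = 8162227481/99560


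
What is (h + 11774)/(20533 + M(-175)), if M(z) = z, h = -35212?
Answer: -11719/10179 ≈ -1.1513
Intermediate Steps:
(h + 11774)/(20533 + M(-175)) = (-35212 + 11774)/(20533 - 175) = -23438/20358 = -23438*1/20358 = -11719/10179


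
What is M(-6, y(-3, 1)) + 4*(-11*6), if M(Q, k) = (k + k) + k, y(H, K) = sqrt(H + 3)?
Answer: -264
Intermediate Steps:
y(H, K) = sqrt(3 + H)
M(Q, k) = 3*k (M(Q, k) = 2*k + k = 3*k)
M(-6, y(-3, 1)) + 4*(-11*6) = 3*sqrt(3 - 3) + 4*(-11*6) = 3*sqrt(0) + 4*(-66) = 3*0 - 264 = 0 - 264 = -264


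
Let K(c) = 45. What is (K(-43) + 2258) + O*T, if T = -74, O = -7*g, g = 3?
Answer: 3857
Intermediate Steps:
O = -21 (O = -7*3 = -21)
(K(-43) + 2258) + O*T = (45 + 2258) - 21*(-74) = 2303 + 1554 = 3857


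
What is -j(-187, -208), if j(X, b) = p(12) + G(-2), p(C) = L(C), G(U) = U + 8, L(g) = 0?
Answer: -6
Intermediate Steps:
G(U) = 8 + U
p(C) = 0
j(X, b) = 6 (j(X, b) = 0 + (8 - 2) = 0 + 6 = 6)
-j(-187, -208) = -1*6 = -6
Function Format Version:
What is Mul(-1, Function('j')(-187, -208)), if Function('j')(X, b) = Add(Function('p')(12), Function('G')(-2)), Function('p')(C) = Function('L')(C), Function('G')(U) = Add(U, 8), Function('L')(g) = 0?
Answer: -6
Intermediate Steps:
Function('G')(U) = Add(8, U)
Function('p')(C) = 0
Function('j')(X, b) = 6 (Function('j')(X, b) = Add(0, Add(8, -2)) = Add(0, 6) = 6)
Mul(-1, Function('j')(-187, -208)) = Mul(-1, 6) = -6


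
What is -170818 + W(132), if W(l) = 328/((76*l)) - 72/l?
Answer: -214206415/1254 ≈ -1.7082e+5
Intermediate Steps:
W(l) = -1286/(19*l) (W(l) = 328*(1/(76*l)) - 72/l = 82/(19*l) - 72/l = -1286/(19*l))
-170818 + W(132) = -170818 - 1286/19/132 = -170818 - 1286/19*1/132 = -170818 - 643/1254 = -214206415/1254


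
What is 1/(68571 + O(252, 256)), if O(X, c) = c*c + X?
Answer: 1/134359 ≈ 7.4427e-6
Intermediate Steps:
O(X, c) = X + c**2 (O(X, c) = c**2 + X = X + c**2)
1/(68571 + O(252, 256)) = 1/(68571 + (252 + 256**2)) = 1/(68571 + (252 + 65536)) = 1/(68571 + 65788) = 1/134359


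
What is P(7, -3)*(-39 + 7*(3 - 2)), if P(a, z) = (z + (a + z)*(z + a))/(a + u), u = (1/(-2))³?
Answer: -3328/55 ≈ -60.509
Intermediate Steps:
u = -⅛ (u = (-½)³ = -⅛ ≈ -0.12500)
P(a, z) = (z + (a + z)²)/(-⅛ + a) (P(a, z) = (z + (a + z)*(z + a))/(a - ⅛) = (z + (a + z)*(a + z))/(-⅛ + a) = (z + (a + z)²)/(-⅛ + a))
P(7, -3)*(-39 + 7*(3 - 2)) = (8*(-3 + (7 - 3)²)/(-1 + 8*7))*(-39 + 7*(3 - 2)) = (8*(-3 + 4²)/(-1 + 56))*(-39 + 7*1) = (8*(-3 + 16)/55)*(-39 + 7) = (8*(1/55)*13)*(-32) = (104/55)*(-32) = -3328/55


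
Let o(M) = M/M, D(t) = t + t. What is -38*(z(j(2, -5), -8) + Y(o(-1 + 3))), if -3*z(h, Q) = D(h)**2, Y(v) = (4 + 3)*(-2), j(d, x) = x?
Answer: 5396/3 ≈ 1798.7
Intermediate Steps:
D(t) = 2*t
o(M) = 1
Y(v) = -14 (Y(v) = 7*(-2) = -14)
z(h, Q) = -4*h**2/3
-38*(z(j(2, -5), -8) + Y(o(-1 + 3))) = -38*(-4/3*(-5)**2 - 14) = -38*(-4/3*25 - 14) = -38*(-100/3 - 14) = -38*(-142/3) = 5396/3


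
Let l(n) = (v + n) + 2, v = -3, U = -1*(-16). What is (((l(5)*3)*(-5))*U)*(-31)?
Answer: 29760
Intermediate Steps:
U = 16
l(n) = -1 + n (l(n) = (-3 + n) + 2 = -1 + n)
(((l(5)*3)*(-5))*U)*(-31) = ((((-1 + 5)*3)*(-5))*16)*(-31) = (((4*3)*(-5))*16)*(-31) = ((12*(-5))*16)*(-31) = -60*16*(-31) = -960*(-31) = 29760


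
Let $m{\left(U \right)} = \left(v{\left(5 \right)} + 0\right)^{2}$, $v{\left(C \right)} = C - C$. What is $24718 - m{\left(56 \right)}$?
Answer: $24718$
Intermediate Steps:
$v{\left(C \right)} = 0$
$m{\left(U \right)} = 0$ ($m{\left(U \right)} = \left(0 + 0\right)^{2} = 0^{2} = 0$)
$24718 - m{\left(56 \right)} = 24718 - 0 = 24718 + 0 = 24718$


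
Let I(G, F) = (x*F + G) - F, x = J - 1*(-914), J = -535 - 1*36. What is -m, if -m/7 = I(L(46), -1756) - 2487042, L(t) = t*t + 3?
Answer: -21598325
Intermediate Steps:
J = -571 (J = -535 - 36 = -571)
L(t) = 3 + t**2 (L(t) = t**2 + 3 = 3 + t**2)
x = 343 (x = -571 - 1*(-914) = -571 + 914 = 343)
I(G, F) = G + 342*F (I(G, F) = (343*F + G) - F = (G + 343*F) - F = G + 342*F)
m = 21598325 (m = -7*(((3 + 46**2) + 342*(-1756)) - 2487042) = -7*(((3 + 2116) - 600552) - 2487042) = -7*((2119 - 600552) - 2487042) = -7*(-598433 - 2487042) = -7*(-3085475) = 21598325)
-m = -1*21598325 = -21598325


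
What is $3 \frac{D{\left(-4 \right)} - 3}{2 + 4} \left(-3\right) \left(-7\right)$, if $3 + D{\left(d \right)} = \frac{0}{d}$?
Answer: $-63$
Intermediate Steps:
$D{\left(d \right)} = -3$ ($D{\left(d \right)} = -3 + \frac{0}{d} = -3 + 0 = -3$)
$3 \frac{D{\left(-4 \right)} - 3}{2 + 4} \left(-3\right) \left(-7\right) = 3 \frac{-3 - 3}{2 + 4} \left(-3\right) \left(-7\right) = 3 \left(- \frac{6}{6}\right) \left(-3\right) \left(-7\right) = 3 \left(\left(-6\right) \frac{1}{6}\right) \left(-3\right) \left(-7\right) = 3 \left(-1\right) \left(-3\right) \left(-7\right) = \left(-3\right) \left(-3\right) \left(-7\right) = 9 \left(-7\right) = -63$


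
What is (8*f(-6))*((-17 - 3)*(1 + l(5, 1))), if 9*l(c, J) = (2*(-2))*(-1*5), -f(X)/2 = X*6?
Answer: -37120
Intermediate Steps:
f(X) = -12*X (f(X) = -2*X*6 = -12*X)
l(c, J) = 20/9 (l(c, J) = ((2*(-2))*(-1*5))/9 = (-4*(-5))/9 = (1/9)*20 = 20/9)
(8*f(-6))*((-17 - 3)*(1 + l(5, 1))) = (8*(-12*(-6)))*((-17 - 3)*(1 + 20/9)) = (8*72)*(-20*29/9) = 576*(-580/9) = -37120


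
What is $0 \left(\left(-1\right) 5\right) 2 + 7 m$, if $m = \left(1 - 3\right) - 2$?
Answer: $-28$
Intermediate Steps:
$m = -4$ ($m = -2 - 2 = -4$)
$0 \left(\left(-1\right) 5\right) 2 + 7 m = 0 \left(\left(-1\right) 5\right) 2 + 7 \left(-4\right) = 0 \left(-5\right) 2 - 28 = 0 \cdot 2 - 28 = 0 - 28 = -28$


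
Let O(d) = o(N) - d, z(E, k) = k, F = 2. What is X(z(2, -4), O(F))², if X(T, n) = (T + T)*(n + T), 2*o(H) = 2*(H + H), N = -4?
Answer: 12544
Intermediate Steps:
o(H) = 2*H (o(H) = (2*(H + H))/2 = (2*(2*H))/2 = (4*H)/2 = 2*H)
O(d) = -8 - d (O(d) = 2*(-4) - d = -8 - d)
X(T, n) = 2*T*(T + n) (X(T, n) = (2*T)*(T + n) = 2*T*(T + n))
X(z(2, -4), O(F))² = (2*(-4)*(-4 + (-8 - 1*2)))² = (2*(-4)*(-4 + (-8 - 2)))² = (2*(-4)*(-4 - 10))² = (2*(-4)*(-14))² = 112² = 12544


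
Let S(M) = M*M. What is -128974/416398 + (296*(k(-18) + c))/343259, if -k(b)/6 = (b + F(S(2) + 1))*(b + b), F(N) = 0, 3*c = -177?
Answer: -265377133221/71466180541 ≈ -3.7133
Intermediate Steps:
S(M) = M**2
c = -59 (c = (1/3)*(-177) = -59)
k(b) = -12*b**2 (k(b) = -6*(b + 0)*(b + b) = -6*b*2*b = -12*b**2)
-128974/416398 + (296*(k(-18) + c))/343259 = -128974/416398 + (296*(-12*(-18)**2 - 59))/343259 = -128974*1/416398 + (296*(-12*324 - 59))*(1/343259) = -64487/208199 + (296*(-3888 - 59))*(1/343259) = -64487/208199 + (296*(-3947))*(1/343259) = -64487/208199 - 1168312*1/343259 = -64487/208199 - 1168312/343259 = -265377133221/71466180541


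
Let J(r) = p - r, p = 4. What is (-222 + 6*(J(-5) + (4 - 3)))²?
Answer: 26244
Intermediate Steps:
J(r) = 4 - r
(-222 + 6*(J(-5) + (4 - 3)))² = (-222 + 6*((4 - 1*(-5)) + (4 - 3)))² = (-222 + 6*((4 + 5) + 1))² = (-222 + 6*(9 + 1))² = (-222 + 6*10)² = (-222 + 60)² = (-162)² = 26244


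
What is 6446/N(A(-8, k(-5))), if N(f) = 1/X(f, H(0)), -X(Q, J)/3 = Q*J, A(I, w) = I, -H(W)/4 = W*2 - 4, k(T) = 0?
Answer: 2475264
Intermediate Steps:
H(W) = 16 - 8*W (H(W) = -4*(W*2 - 4) = -4*(2*W - 4) = -4*(-4 + 2*W) = 16 - 8*W)
X(Q, J) = -3*J*Q (X(Q, J) = -3*Q*J = -3*J*Q)
N(f) = -1/(48*f) (N(f) = 1/(-3*(16 - 8*0)*f) = 1/(-3*(16 + 0)*f) = 1/(-3*16*f) = 1/(-48*f) = -1/(48*f))
6446/N(A(-8, k(-5))) = 6446/((-1/48/(-8))) = 6446/((-1/48*(-⅛))) = 6446/(1/384) = 6446*384 = 2475264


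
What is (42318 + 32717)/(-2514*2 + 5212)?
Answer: 75035/184 ≈ 407.80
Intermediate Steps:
(42318 + 32717)/(-2514*2 + 5212) = 75035/(-5028 + 5212) = 75035/184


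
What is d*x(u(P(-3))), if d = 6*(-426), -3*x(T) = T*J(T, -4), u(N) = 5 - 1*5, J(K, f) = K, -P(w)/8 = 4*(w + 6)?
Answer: 0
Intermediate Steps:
P(w) = -192 - 32*w (P(w) = -32*(w + 6) = -32*(6 + w) = -8*(24 + 4*w) = -192 - 32*w)
u(N) = 0 (u(N) = 5 - 5 = 0)
x(T) = -T²/3 (x(T) = -T*T/3 = -T²/3)
d = -2556
d*x(u(P(-3))) = -(-852)*0² = -(-852)*0 = -2556*0 = 0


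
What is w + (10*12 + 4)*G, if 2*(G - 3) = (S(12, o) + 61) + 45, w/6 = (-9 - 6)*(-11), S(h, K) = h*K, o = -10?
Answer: 494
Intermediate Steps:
S(h, K) = K*h
w = 990 (w = 6*((-9 - 6)*(-11)) = 6*(-15*(-11)) = 6*165 = 990)
G = -4 (G = 3 + ((-10*12 + 61) + 45)/2 = 3 + ((-120 + 61) + 45)/2 = 3 + (-59 + 45)/2 = 3 + (½)*(-14) = 3 - 7 = -4)
w + (10*12 + 4)*G = 990 + (10*12 + 4)*(-4) = 990 + (120 + 4)*(-4) = 990 + 124*(-4) = 990 - 496 = 494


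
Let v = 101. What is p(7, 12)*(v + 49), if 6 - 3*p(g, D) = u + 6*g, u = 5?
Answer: -2050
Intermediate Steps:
p(g, D) = ⅓ - 2*g (p(g, D) = 2 - (5 + 6*g)/3 = 2 + (-5/3 - 2*g) = ⅓ - 2*g)
p(7, 12)*(v + 49) = (⅓ - 2*7)*(101 + 49) = (⅓ - 14)*150 = -41/3*150 = -2050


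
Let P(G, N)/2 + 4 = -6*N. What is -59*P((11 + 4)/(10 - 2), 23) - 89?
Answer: 16667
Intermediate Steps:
P(G, N) = -8 - 12*N (P(G, N) = -8 + 2*(-6*N) = -8 - 12*N)
-59*P((11 + 4)/(10 - 2), 23) - 89 = -59*(-8 - 12*23) - 89 = -59*(-8 - 276) - 89 = -59*(-284) - 89 = 16756 - 89 = 16667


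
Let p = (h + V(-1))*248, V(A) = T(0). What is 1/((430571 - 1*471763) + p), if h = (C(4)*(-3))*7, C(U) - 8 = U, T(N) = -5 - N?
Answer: -1/104928 ≈ -9.5303e-6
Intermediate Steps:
C(U) = 8 + U
V(A) = -5 (V(A) = -5 - 1*0 = -5 + 0 = -5)
h = -252 (h = ((8 + 4)*(-3))*7 = (12*(-3))*7 = -36*7 = -252)
p = -63736 (p = (-252 - 5)*248 = -257*248 = -63736)
1/((430571 - 1*471763) + p) = 1/((430571 - 1*471763) - 63736) = 1/((430571 - 471763) - 63736) = 1/(-41192 - 63736) = 1/(-104928) = -1/104928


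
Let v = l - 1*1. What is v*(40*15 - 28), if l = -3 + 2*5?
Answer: 3432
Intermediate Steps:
l = 7 (l = -3 + 10 = 7)
v = 6 (v = 7 - 1*1 = 7 - 1 = 6)
v*(40*15 - 28) = 6*(40*15 - 28) = 6*(600 - 28) = 6*572 = 3432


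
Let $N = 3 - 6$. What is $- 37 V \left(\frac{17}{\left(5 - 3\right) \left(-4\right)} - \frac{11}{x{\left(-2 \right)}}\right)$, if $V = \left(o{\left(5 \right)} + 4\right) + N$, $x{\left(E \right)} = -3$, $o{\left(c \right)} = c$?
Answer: $- \frac{1369}{4} \approx -342.25$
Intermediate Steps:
$N = -3$ ($N = 3 - 6 = -3$)
$V = 6$ ($V = \left(5 + 4\right) - 3 = 9 - 3 = 6$)
$- 37 V \left(\frac{17}{\left(5 - 3\right) \left(-4\right)} - \frac{11}{x{\left(-2 \right)}}\right) = \left(-37\right) 6 \left(\frac{17}{\left(5 - 3\right) \left(-4\right)} - \frac{11}{-3}\right) = - 222 \left(\frac{17}{2 \left(-4\right)} - - \frac{11}{3}\right) = - 222 \left(\frac{17}{-8} + \frac{11}{3}\right) = - 222 \left(17 \left(- \frac{1}{8}\right) + \frac{11}{3}\right) = - 222 \left(- \frac{17}{8} + \frac{11}{3}\right) = \left(-222\right) \frac{37}{24} = - \frac{1369}{4}$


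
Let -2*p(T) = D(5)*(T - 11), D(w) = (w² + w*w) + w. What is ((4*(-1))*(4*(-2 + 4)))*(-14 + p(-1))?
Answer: -10112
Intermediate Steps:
D(w) = w + 2*w² (D(w) = (w² + w²) + w = 2*w² + w = w + 2*w²)
p(T) = 605/2 - 55*T/2 (p(T) = -5*(1 + 2*5)*(T - 11)/2 = -5*(1 + 10)*(-11 + T)/2 = -5*11*(-11 + T)/2 = -55*(-11 + T)/2 = -(-605 + 55*T)/2 = 605/2 - 55*T/2)
((4*(-1))*(4*(-2 + 4)))*(-14 + p(-1)) = ((4*(-1))*(4*(-2 + 4)))*(-14 + (605/2 - 55/2*(-1))) = (-16*2)*(-14 + (605/2 + 55/2)) = (-4*8)*(-14 + 330) = -32*316 = -10112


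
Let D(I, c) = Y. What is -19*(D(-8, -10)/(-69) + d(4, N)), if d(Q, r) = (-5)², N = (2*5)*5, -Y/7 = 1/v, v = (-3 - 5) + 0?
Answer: -262067/552 ≈ -474.76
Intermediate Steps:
v = -8 (v = -8 + 0 = -8)
Y = 7/8 (Y = -7/(-8) = -7*(-⅛) = 7/8 ≈ 0.87500)
N = 50 (N = 10*5 = 50)
D(I, c) = 7/8
d(Q, r) = 25
-19*(D(-8, -10)/(-69) + d(4, N)) = -19*((7/8)/(-69) + 25) = -19*((7/8)*(-1/69) + 25) = -19*(-7/552 + 25) = -19*13793/552 = -262067/552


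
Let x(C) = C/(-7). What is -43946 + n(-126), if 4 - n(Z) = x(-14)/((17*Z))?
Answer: -47061881/1071 ≈ -43942.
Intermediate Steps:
x(C) = -C/7 (x(C) = C*(-1/7) = -C/7)
n(Z) = 4 - 2/(17*Z) (n(Z) = 4 - (-1/7*(-14))/(17*Z) = 4 - 2*1/(17*Z) = 4 - 2/(17*Z))
-43946 + n(-126) = -43946 + (4 - 2/17/(-126)) = -43946 + (4 - 2/17*(-1/126)) = -43946 + (4 + 1/1071) = -43946 + 4285/1071 = -47061881/1071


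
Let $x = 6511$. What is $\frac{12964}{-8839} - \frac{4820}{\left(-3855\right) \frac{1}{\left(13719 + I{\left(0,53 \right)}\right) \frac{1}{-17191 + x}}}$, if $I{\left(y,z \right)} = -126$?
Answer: $- \frac{18547698829}{6065233410} \approx -3.058$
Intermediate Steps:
$\frac{12964}{-8839} - \frac{4820}{\left(-3855\right) \frac{1}{\left(13719 + I{\left(0,53 \right)}\right) \frac{1}{-17191 + x}}} = \frac{12964}{-8839} - \frac{4820}{\left(-3855\right) \frac{1}{\left(13719 - 126\right) \frac{1}{-17191 + 6511}}} = 12964 \left(- \frac{1}{8839}\right) - \frac{4820}{\left(-3855\right) \frac{1}{13593 \frac{1}{-10680}}} = - \frac{12964}{8839} - \frac{4820}{\left(-3855\right) \frac{1}{13593 \left(- \frac{1}{10680}\right)}} = - \frac{12964}{8839} - \frac{4820}{\left(-3855\right) \frac{1}{- \frac{4531}{3560}}} = - \frac{12964}{8839} - \frac{4820}{\left(-3855\right) \left(- \frac{3560}{4531}\right)} = - \frac{12964}{8839} - \frac{4820}{\frac{13723800}{4531}} = - \frac{12964}{8839} - \frac{1091971}{686190} = - \frac{18547698829}{6065233410}$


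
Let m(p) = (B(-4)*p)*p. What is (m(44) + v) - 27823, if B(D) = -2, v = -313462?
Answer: -345157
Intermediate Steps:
m(p) = -2*p**2 (m(p) = (-2*p)*p = -2*p**2)
(m(44) + v) - 27823 = (-2*44**2 - 313462) - 27823 = (-2*1936 - 313462) - 27823 = (-3872 - 313462) - 27823 = -317334 - 27823 = -345157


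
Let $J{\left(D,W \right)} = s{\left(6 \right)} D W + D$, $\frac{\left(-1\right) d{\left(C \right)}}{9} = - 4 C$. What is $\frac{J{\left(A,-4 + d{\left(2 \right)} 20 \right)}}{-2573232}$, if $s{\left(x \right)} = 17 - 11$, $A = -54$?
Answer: $\frac{77553}{428872} \approx 0.18083$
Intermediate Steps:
$d{\left(C \right)} = 36 C$ ($d{\left(C \right)} = - 9 \left(- 4 C\right) = 36 C$)
$s{\left(x \right)} = 6$
$J{\left(D,W \right)} = D + 6 D W$ ($J{\left(D,W \right)} = 6 D W + D = D + 6 D W$)
$\frac{J{\left(A,-4 + d{\left(2 \right)} 20 \right)}}{-2573232} = \frac{\left(-54\right) \left(1 + 6 \left(-4 + 36 \cdot 2 \cdot 20\right)\right)}{-2573232} = - 54 \left(1 + 6 \left(-4 + 72 \cdot 20\right)\right) \left(- \frac{1}{2573232}\right) = - 54 \left(1 + 6 \left(-4 + 1440\right)\right) \left(- \frac{1}{2573232}\right) = - 54 \left(1 + 6 \cdot 1436\right) \left(- \frac{1}{2573232}\right) = - 54 \left(1 + 8616\right) \left(- \frac{1}{2573232}\right) = \left(-54\right) 8617 \left(- \frac{1}{2573232}\right) = \left(-465318\right) \left(- \frac{1}{2573232}\right) = \frac{77553}{428872}$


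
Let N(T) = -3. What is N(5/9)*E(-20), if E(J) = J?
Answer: 60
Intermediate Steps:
N(5/9)*E(-20) = -3*(-20) = 60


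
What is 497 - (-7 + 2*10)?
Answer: 484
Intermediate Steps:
497 - (-7 + 2*10) = 497 - (-7 + 20) = 497 - 1*13 = 497 - 13 = 484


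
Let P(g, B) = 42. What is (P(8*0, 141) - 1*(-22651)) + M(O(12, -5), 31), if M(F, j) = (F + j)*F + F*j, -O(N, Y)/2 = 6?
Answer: 22093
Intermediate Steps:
O(N, Y) = -12 (O(N, Y) = -2*6 = -12)
M(F, j) = F*j + F*(F + j) (M(F, j) = F*(F + j) + F*j = F*j + F*(F + j))
(P(8*0, 141) - 1*(-22651)) + M(O(12, -5), 31) = (42 - 1*(-22651)) - 12*(-12 + 2*31) = (42 + 22651) - 12*(-12 + 62) = 22693 - 12*50 = 22693 - 600 = 22093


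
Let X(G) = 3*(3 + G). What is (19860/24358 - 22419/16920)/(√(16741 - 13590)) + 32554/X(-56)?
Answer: -32554/159 - 248287*√3151/1535041160 ≈ -204.75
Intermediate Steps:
X(G) = 9 + 3*G
(19860/24358 - 22419/16920)/(√(16741 - 13590)) + 32554/X(-56) = (19860/24358 - 22419/16920)/(√(16741 - 13590)) + 32554/(9 + 3*(-56)) = (19860*(1/24358) - 22419*1/16920)/(√3151) + 32554/(9 - 168) = (9930/12179 - 53/40)*(√3151/3151) + 32554/(-159) = -248287*√3151/1535041160 + 32554*(-1/159) = -248287*√3151/1535041160 - 32554/159 = -32554/159 - 248287*√3151/1535041160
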